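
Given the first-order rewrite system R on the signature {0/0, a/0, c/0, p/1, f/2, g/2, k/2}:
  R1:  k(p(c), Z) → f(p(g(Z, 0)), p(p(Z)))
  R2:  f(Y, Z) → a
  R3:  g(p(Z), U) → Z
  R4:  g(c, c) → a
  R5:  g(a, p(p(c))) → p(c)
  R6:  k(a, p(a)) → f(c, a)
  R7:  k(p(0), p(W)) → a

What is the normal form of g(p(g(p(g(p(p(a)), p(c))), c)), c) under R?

1. g(p(g(p(g(p(p(a)), p(c))), c)), c)  →  g(p(g(p(p(a)), p(c))), c)   [R3 at ε]
2. g(p(g(p(p(a)), p(c))), c)  →  g(p(p(a)), p(c))   [R3 at ε]
3. g(p(p(a)), p(c))  →  p(a)   [R3 at ε]

p(a)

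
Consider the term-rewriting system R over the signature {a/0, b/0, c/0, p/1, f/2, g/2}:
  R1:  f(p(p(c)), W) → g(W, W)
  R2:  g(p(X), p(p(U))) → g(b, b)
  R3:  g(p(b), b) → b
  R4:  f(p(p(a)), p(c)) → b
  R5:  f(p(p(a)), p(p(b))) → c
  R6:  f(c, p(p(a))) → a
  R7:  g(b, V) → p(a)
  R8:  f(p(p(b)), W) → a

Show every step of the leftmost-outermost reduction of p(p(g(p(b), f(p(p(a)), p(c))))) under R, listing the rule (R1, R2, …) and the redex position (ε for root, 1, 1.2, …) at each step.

p(p(b))

1. p(p(g(p(b), f(p(p(a)), p(c)))))  →  p(p(g(p(b), b)))   [R4 at 1.1.2]
2. p(p(g(p(b), b)))  →  p(p(b))   [R3 at 1.1]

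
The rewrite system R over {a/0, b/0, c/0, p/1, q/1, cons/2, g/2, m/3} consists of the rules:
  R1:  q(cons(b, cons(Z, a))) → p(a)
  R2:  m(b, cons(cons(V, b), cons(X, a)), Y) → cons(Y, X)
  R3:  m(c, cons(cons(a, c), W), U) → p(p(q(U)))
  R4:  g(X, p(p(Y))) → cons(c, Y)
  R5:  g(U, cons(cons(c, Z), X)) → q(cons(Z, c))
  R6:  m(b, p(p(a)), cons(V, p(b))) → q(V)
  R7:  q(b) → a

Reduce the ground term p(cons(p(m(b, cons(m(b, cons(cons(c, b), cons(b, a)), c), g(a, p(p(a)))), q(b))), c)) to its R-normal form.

p(cons(p(cons(a, c)), c))

1. p(cons(p(m(b, cons(m(b, cons(cons(c, b), cons(b, a)), c), g(a, p(p(a)))), q(b))), c))  →  p(cons(p(m(b, cons(cons(c, b), g(a, p(p(a)))), q(b))), c))   [R2 at 1.1.1.2.1]
2. p(cons(p(m(b, cons(cons(c, b), g(a, p(p(a)))), q(b))), c))  →  p(cons(p(m(b, cons(cons(c, b), cons(c, a)), q(b))), c))   [R4 at 1.1.1.2.2]
3. p(cons(p(m(b, cons(cons(c, b), cons(c, a)), q(b))), c))  →  p(cons(p(cons(q(b), c)), c))   [R2 at 1.1.1]
4. p(cons(p(cons(q(b), c)), c))  →  p(cons(p(cons(a, c)), c))   [R7 at 1.1.1.1]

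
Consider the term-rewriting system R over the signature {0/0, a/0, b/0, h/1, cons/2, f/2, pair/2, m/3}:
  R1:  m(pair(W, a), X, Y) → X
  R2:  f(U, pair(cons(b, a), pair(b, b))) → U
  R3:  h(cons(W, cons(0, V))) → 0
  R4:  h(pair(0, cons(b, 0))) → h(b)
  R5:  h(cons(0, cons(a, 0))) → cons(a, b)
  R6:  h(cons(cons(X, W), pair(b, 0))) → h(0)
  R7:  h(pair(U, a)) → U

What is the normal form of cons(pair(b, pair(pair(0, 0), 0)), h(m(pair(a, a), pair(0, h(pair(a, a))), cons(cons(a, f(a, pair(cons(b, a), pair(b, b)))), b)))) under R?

cons(pair(b, pair(pair(0, 0), 0)), 0)

1. cons(pair(b, pair(pair(0, 0), 0)), h(m(pair(a, a), pair(0, h(pair(a, a))), cons(cons(a, f(a, pair(cons(b, a), pair(b, b)))), b))))  →  cons(pair(b, pair(pair(0, 0), 0)), h(pair(0, h(pair(a, a)))))   [R1 at 2.1]
2. cons(pair(b, pair(pair(0, 0), 0)), h(pair(0, h(pair(a, a)))))  →  cons(pair(b, pair(pair(0, 0), 0)), h(pair(0, a)))   [R7 at 2.1.2]
3. cons(pair(b, pair(pair(0, 0), 0)), h(pair(0, a)))  →  cons(pair(b, pair(pair(0, 0), 0)), 0)   [R7 at 2]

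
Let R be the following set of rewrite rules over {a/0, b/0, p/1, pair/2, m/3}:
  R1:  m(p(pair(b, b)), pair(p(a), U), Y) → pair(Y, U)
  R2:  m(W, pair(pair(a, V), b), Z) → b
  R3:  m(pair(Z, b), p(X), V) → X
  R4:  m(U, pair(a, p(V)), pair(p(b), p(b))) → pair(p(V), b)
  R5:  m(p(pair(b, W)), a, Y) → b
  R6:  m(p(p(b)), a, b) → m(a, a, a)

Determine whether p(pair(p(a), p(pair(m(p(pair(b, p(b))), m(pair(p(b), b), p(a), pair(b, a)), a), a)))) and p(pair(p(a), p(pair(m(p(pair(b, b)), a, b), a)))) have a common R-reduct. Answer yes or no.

yes — NF(t₁) = p(pair(p(a), p(pair(b, a)))), NF(t₂) = p(pair(p(a), p(pair(b, a))))

Reduce t₁ = p(pair(p(a), p(pair(m(p(pair(b, p(b))), m(pair(p(b), b), p(a), pair(b, a)), a), a)))):
1. p(pair(p(a), p(pair(m(p(pair(b, p(b))), m(pair(p(b), b), p(a), pair(b, a)), a), a))))  →  p(pair(p(a), p(pair(m(p(pair(b, p(b))), a, a), a))))   [R3 at 1.2.1.1.2]
2. p(pair(p(a), p(pair(m(p(pair(b, p(b))), a, a), a))))  →  p(pair(p(a), p(pair(b, a))))   [R5 at 1.2.1.1]

Reduce t₂ = p(pair(p(a), p(pair(m(p(pair(b, b)), a, b), a)))):
1. p(pair(p(a), p(pair(m(p(pair(b, b)), a, b), a))))  →  p(pair(p(a), p(pair(b, a))))   [R5 at 1.2.1.1]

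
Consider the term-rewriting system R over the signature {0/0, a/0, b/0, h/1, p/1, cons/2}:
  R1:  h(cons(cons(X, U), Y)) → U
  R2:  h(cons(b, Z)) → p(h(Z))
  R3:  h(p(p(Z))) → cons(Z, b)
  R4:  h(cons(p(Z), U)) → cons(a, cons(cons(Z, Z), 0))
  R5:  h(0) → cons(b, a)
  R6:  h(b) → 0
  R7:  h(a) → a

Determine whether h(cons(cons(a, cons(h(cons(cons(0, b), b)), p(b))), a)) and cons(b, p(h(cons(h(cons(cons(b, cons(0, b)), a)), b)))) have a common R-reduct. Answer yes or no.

Reduce t₁ = h(cons(cons(a, cons(h(cons(cons(0, b), b)), p(b))), a)):
1. h(cons(cons(a, cons(h(cons(cons(0, b), b)), p(b))), a))  →  cons(h(cons(cons(0, b), b)), p(b))   [R1 at ε]
2. cons(h(cons(cons(0, b), b)), p(b))  →  cons(b, p(b))   [R1 at 1]

Reduce t₂ = cons(b, p(h(cons(h(cons(cons(b, cons(0, b)), a)), b)))):
1. cons(b, p(h(cons(h(cons(cons(b, cons(0, b)), a)), b))))  →  cons(b, p(h(cons(cons(0, b), b))))   [R1 at 2.1.1.1]
2. cons(b, p(h(cons(cons(0, b), b))))  →  cons(b, p(b))   [R1 at 2.1]

yes — NF(t₁) = cons(b, p(b)), NF(t₂) = cons(b, p(b))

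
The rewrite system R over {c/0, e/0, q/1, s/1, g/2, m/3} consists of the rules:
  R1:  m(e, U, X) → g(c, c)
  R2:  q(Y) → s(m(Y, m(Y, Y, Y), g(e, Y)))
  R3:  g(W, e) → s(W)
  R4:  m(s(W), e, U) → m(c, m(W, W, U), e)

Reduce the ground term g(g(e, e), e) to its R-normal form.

1. g(g(e, e), e)  →  s(g(e, e))   [R3 at ε]
2. s(g(e, e))  →  s(s(e))   [R3 at 1]

s(s(e))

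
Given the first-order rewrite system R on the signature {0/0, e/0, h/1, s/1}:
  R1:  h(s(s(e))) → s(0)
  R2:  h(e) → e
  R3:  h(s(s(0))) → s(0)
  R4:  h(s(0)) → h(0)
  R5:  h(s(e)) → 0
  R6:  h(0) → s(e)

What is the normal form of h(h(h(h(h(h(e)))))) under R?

1. h(h(h(h(h(h(e))))))  →  h(h(h(h(h(e)))))   [R2 at 1.1.1.1.1]
2. h(h(h(h(h(e)))))  →  h(h(h(h(e))))   [R2 at 1.1.1.1]
3. h(h(h(h(e))))  →  h(h(h(e)))   [R2 at 1.1.1]
4. h(h(h(e)))  →  h(h(e))   [R2 at 1.1]
5. h(h(e))  →  h(e)   [R2 at 1]
6. h(e)  →  e   [R2 at ε]

e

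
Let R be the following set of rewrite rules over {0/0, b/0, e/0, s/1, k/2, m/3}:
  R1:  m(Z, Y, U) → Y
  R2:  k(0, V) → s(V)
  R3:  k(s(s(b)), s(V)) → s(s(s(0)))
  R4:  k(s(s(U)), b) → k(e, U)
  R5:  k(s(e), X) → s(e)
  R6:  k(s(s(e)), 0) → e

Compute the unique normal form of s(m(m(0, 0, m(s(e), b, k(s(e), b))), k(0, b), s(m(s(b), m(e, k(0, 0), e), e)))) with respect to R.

s(s(b))

1. s(m(m(0, 0, m(s(e), b, k(s(e), b))), k(0, b), s(m(s(b), m(e, k(0, 0), e), e))))  →  s(k(0, b))   [R1 at 1]
2. s(k(0, b))  →  s(s(b))   [R2 at 1]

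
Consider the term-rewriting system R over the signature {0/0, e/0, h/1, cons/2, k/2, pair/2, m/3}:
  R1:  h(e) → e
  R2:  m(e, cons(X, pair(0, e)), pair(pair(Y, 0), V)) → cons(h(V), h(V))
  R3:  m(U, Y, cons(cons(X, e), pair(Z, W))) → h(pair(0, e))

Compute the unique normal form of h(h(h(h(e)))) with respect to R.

1. h(h(h(h(e))))  →  h(h(h(e)))   [R1 at 1.1.1]
2. h(h(h(e)))  →  h(h(e))   [R1 at 1.1]
3. h(h(e))  →  h(e)   [R1 at 1]
4. h(e)  →  e   [R1 at ε]

e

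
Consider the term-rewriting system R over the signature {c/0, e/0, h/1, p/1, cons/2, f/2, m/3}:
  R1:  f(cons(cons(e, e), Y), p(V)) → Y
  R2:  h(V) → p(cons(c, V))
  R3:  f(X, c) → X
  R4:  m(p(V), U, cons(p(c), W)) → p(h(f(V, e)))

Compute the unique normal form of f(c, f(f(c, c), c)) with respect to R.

c

1. f(c, f(f(c, c), c))  →  f(c, f(c, c))   [R3 at 2]
2. f(c, f(c, c))  →  f(c, c)   [R3 at 2]
3. f(c, c)  →  c   [R3 at ε]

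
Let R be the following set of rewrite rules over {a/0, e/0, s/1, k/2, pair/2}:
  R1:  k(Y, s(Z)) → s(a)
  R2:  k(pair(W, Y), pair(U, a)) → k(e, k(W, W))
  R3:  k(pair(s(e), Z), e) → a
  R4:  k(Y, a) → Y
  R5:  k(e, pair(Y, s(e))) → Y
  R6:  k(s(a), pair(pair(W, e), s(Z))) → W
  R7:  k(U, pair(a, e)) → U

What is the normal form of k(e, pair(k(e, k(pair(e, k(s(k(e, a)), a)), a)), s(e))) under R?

e

1. k(e, pair(k(e, k(pair(e, k(s(k(e, a)), a)), a)), s(e)))  →  k(e, k(pair(e, k(s(k(e, a)), a)), a))   [R5 at ε]
2. k(e, k(pair(e, k(s(k(e, a)), a)), a))  →  k(e, pair(e, k(s(k(e, a)), a)))   [R4 at 2]
3. k(e, pair(e, k(s(k(e, a)), a)))  →  k(e, pair(e, s(k(e, a))))   [R4 at 2.2]
4. k(e, pair(e, s(k(e, a))))  →  k(e, pair(e, s(e)))   [R4 at 2.2.1]
5. k(e, pair(e, s(e)))  →  e   [R5 at ε]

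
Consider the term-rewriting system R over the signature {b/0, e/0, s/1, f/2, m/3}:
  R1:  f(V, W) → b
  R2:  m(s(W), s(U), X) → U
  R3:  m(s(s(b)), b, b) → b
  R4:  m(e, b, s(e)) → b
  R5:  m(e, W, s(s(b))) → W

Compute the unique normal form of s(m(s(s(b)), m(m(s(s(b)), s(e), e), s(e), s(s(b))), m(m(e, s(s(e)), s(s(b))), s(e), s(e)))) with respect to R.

1. s(m(s(s(b)), m(m(s(s(b)), s(e), e), s(e), s(s(b))), m(m(e, s(s(e)), s(s(b))), s(e), s(e))))  →  s(m(s(s(b)), m(e, s(e), s(s(b))), m(m(e, s(s(e)), s(s(b))), s(e), s(e))))   [R2 at 1.2.1]
2. s(m(s(s(b)), m(e, s(e), s(s(b))), m(m(e, s(s(e)), s(s(b))), s(e), s(e))))  →  s(m(s(s(b)), s(e), m(m(e, s(s(e)), s(s(b))), s(e), s(e))))   [R5 at 1.2]
3. s(m(s(s(b)), s(e), m(m(e, s(s(e)), s(s(b))), s(e), s(e))))  →  s(e)   [R2 at 1]

s(e)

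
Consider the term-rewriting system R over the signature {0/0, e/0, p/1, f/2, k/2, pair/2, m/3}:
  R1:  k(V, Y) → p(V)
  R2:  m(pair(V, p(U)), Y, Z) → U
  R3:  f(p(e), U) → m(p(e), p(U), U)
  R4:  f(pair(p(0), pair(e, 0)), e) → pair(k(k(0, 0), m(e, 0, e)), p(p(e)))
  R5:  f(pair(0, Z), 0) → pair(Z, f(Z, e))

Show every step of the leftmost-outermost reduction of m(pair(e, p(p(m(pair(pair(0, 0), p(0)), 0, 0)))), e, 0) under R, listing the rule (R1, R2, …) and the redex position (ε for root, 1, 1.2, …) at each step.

p(0)

1. m(pair(e, p(p(m(pair(pair(0, 0), p(0)), 0, 0)))), e, 0)  →  p(m(pair(pair(0, 0), p(0)), 0, 0))   [R2 at ε]
2. p(m(pair(pair(0, 0), p(0)), 0, 0))  →  p(0)   [R2 at 1]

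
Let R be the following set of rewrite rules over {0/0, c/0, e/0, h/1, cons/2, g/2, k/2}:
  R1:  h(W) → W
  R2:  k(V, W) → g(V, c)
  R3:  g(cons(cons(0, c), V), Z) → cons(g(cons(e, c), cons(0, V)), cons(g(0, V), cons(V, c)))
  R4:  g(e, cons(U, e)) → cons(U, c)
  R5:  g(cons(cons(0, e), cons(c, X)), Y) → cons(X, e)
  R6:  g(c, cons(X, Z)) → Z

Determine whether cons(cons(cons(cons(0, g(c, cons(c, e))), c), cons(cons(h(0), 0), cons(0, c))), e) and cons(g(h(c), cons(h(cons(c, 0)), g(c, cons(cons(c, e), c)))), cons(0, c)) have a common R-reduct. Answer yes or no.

no — NF(t₁) = cons(cons(cons(cons(0, e), c), cons(cons(0, 0), cons(0, c))), e), NF(t₂) = cons(c, cons(0, c))

Reduce t₁ = cons(cons(cons(cons(0, g(c, cons(c, e))), c), cons(cons(h(0), 0), cons(0, c))), e):
1. cons(cons(cons(cons(0, g(c, cons(c, e))), c), cons(cons(h(0), 0), cons(0, c))), e)  →  cons(cons(cons(cons(0, e), c), cons(cons(h(0), 0), cons(0, c))), e)   [R6 at 1.1.1.2]
2. cons(cons(cons(cons(0, e), c), cons(cons(h(0), 0), cons(0, c))), e)  →  cons(cons(cons(cons(0, e), c), cons(cons(0, 0), cons(0, c))), e)   [R1 at 1.2.1.1]

Reduce t₂ = cons(g(h(c), cons(h(cons(c, 0)), g(c, cons(cons(c, e), c)))), cons(0, c)):
1. cons(g(h(c), cons(h(cons(c, 0)), g(c, cons(cons(c, e), c)))), cons(0, c))  →  cons(g(c, cons(h(cons(c, 0)), g(c, cons(cons(c, e), c)))), cons(0, c))   [R1 at 1.1]
2. cons(g(c, cons(h(cons(c, 0)), g(c, cons(cons(c, e), c)))), cons(0, c))  →  cons(g(c, cons(cons(c, e), c)), cons(0, c))   [R6 at 1]
3. cons(g(c, cons(cons(c, e), c)), cons(0, c))  →  cons(c, cons(0, c))   [R6 at 1]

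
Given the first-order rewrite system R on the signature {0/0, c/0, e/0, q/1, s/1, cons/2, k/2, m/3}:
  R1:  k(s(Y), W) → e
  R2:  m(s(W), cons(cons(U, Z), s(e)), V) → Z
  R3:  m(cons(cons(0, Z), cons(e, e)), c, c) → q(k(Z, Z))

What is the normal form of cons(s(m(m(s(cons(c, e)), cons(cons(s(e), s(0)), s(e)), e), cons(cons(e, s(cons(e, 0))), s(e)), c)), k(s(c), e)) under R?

cons(s(s(cons(e, 0))), e)

1. cons(s(m(m(s(cons(c, e)), cons(cons(s(e), s(0)), s(e)), e), cons(cons(e, s(cons(e, 0))), s(e)), c)), k(s(c), e))  →  cons(s(m(s(0), cons(cons(e, s(cons(e, 0))), s(e)), c)), k(s(c), e))   [R2 at 1.1.1]
2. cons(s(m(s(0), cons(cons(e, s(cons(e, 0))), s(e)), c)), k(s(c), e))  →  cons(s(s(cons(e, 0))), k(s(c), e))   [R2 at 1.1]
3. cons(s(s(cons(e, 0))), k(s(c), e))  →  cons(s(s(cons(e, 0))), e)   [R1 at 2]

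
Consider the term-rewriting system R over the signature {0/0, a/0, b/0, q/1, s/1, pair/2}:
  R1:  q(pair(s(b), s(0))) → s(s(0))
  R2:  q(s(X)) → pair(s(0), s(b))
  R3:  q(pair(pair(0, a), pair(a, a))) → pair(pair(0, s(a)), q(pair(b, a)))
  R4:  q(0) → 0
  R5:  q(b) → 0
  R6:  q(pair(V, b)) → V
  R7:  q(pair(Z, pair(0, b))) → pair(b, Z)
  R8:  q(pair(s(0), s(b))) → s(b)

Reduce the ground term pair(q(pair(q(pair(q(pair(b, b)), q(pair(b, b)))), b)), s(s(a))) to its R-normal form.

1. pair(q(pair(q(pair(q(pair(b, b)), q(pair(b, b)))), b)), s(s(a)))  →  pair(q(pair(q(pair(b, b)), q(pair(b, b)))), s(s(a)))   [R6 at 1]
2. pair(q(pair(q(pair(b, b)), q(pair(b, b)))), s(s(a)))  →  pair(q(pair(b, q(pair(b, b)))), s(s(a)))   [R6 at 1.1.1]
3. pair(q(pair(b, q(pair(b, b)))), s(s(a)))  →  pair(q(pair(b, b)), s(s(a)))   [R6 at 1.1.2]
4. pair(q(pair(b, b)), s(s(a)))  →  pair(b, s(s(a)))   [R6 at 1]

pair(b, s(s(a)))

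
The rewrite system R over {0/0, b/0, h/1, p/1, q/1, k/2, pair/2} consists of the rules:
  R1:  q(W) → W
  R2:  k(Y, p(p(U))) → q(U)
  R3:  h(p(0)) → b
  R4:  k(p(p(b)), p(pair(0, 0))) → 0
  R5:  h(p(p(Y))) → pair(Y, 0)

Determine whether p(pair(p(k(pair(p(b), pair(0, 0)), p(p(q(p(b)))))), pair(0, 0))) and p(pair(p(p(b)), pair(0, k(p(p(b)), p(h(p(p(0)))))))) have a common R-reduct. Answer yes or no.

Reduce t₁ = p(pair(p(k(pair(p(b), pair(0, 0)), p(p(q(p(b)))))), pair(0, 0))):
1. p(pair(p(k(pair(p(b), pair(0, 0)), p(p(q(p(b)))))), pair(0, 0)))  →  p(pair(p(q(q(p(b)))), pair(0, 0)))   [R2 at 1.1.1]
2. p(pair(p(q(q(p(b)))), pair(0, 0)))  →  p(pair(p(q(p(b))), pair(0, 0)))   [R1 at 1.1.1]
3. p(pair(p(q(p(b))), pair(0, 0)))  →  p(pair(p(p(b)), pair(0, 0)))   [R1 at 1.1.1]

Reduce t₂ = p(pair(p(p(b)), pair(0, k(p(p(b)), p(h(p(p(0)))))))):
1. p(pair(p(p(b)), pair(0, k(p(p(b)), p(h(p(p(0))))))))  →  p(pair(p(p(b)), pair(0, k(p(p(b)), p(pair(0, 0))))))   [R5 at 1.2.2.2.1]
2. p(pair(p(p(b)), pair(0, k(p(p(b)), p(pair(0, 0))))))  →  p(pair(p(p(b)), pair(0, 0)))   [R4 at 1.2.2]

yes — NF(t₁) = p(pair(p(p(b)), pair(0, 0))), NF(t₂) = p(pair(p(p(b)), pair(0, 0)))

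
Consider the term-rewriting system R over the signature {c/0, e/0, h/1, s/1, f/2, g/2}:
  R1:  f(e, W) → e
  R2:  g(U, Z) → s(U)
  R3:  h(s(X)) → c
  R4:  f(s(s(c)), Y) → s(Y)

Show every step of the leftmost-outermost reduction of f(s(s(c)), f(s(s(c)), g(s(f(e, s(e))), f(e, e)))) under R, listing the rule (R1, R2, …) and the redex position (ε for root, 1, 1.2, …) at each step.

1. f(s(s(c)), f(s(s(c)), g(s(f(e, s(e))), f(e, e))))  →  s(f(s(s(c)), g(s(f(e, s(e))), f(e, e))))   [R4 at ε]
2. s(f(s(s(c)), g(s(f(e, s(e))), f(e, e))))  →  s(s(g(s(f(e, s(e))), f(e, e))))   [R4 at 1]
3. s(s(g(s(f(e, s(e))), f(e, e))))  →  s(s(s(s(f(e, s(e))))))   [R2 at 1.1]
4. s(s(s(s(f(e, s(e))))))  →  s(s(s(s(e))))   [R1 at 1.1.1.1]

s(s(s(s(e))))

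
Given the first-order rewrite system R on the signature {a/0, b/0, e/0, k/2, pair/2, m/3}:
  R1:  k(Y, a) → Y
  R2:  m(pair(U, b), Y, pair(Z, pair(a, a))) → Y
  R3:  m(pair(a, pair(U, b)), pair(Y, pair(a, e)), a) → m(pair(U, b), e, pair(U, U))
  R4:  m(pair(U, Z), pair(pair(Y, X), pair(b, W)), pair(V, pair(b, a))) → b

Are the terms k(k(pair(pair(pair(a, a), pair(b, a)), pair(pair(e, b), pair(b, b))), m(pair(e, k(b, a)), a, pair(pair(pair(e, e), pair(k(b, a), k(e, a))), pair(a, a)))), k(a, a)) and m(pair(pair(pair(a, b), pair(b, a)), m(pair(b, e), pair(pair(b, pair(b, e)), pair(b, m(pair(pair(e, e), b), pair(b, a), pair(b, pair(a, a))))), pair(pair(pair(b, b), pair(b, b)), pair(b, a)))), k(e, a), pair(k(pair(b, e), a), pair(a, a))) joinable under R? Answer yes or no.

Reduce t₁ = k(k(pair(pair(pair(a, a), pair(b, a)), pair(pair(e, b), pair(b, b))), m(pair(e, k(b, a)), a, pair(pair(pair(e, e), pair(k(b, a), k(e, a))), pair(a, a)))), k(a, a)):
1. k(k(pair(pair(pair(a, a), pair(b, a)), pair(pair(e, b), pair(b, b))), m(pair(e, k(b, a)), a, pair(pair(pair(e, e), pair(k(b, a), k(e, a))), pair(a, a)))), k(a, a))  →  k(k(pair(pair(pair(a, a), pair(b, a)), pair(pair(e, b), pair(b, b))), m(pair(e, b), a, pair(pair(pair(e, e), pair(k(b, a), k(e, a))), pair(a, a)))), k(a, a))   [R1 at 1.2.1.2]
2. k(k(pair(pair(pair(a, a), pair(b, a)), pair(pair(e, b), pair(b, b))), m(pair(e, b), a, pair(pair(pair(e, e), pair(k(b, a), k(e, a))), pair(a, a)))), k(a, a))  →  k(k(pair(pair(pair(a, a), pair(b, a)), pair(pair(e, b), pair(b, b))), a), k(a, a))   [R2 at 1.2]
3. k(k(pair(pair(pair(a, a), pair(b, a)), pair(pair(e, b), pair(b, b))), a), k(a, a))  →  k(pair(pair(pair(a, a), pair(b, a)), pair(pair(e, b), pair(b, b))), k(a, a))   [R1 at 1]
4. k(pair(pair(pair(a, a), pair(b, a)), pair(pair(e, b), pair(b, b))), k(a, a))  →  k(pair(pair(pair(a, a), pair(b, a)), pair(pair(e, b), pair(b, b))), a)   [R1 at 2]
5. k(pair(pair(pair(a, a), pair(b, a)), pair(pair(e, b), pair(b, b))), a)  →  pair(pair(pair(a, a), pair(b, a)), pair(pair(e, b), pair(b, b)))   [R1 at ε]

Reduce t₂ = m(pair(pair(pair(a, b), pair(b, a)), m(pair(b, e), pair(pair(b, pair(b, e)), pair(b, m(pair(pair(e, e), b), pair(b, a), pair(b, pair(a, a))))), pair(pair(pair(b, b), pair(b, b)), pair(b, a)))), k(e, a), pair(k(pair(b, e), a), pair(a, a))):
1. m(pair(pair(pair(a, b), pair(b, a)), m(pair(b, e), pair(pair(b, pair(b, e)), pair(b, m(pair(pair(e, e), b), pair(b, a), pair(b, pair(a, a))))), pair(pair(pair(b, b), pair(b, b)), pair(b, a)))), k(e, a), pair(k(pair(b, e), a), pair(a, a)))  →  m(pair(pair(pair(a, b), pair(b, a)), b), k(e, a), pair(k(pair(b, e), a), pair(a, a)))   [R4 at 1.2]
2. m(pair(pair(pair(a, b), pair(b, a)), b), k(e, a), pair(k(pair(b, e), a), pair(a, a)))  →  k(e, a)   [R2 at ε]
3. k(e, a)  →  e   [R1 at ε]

no — NF(t₁) = pair(pair(pair(a, a), pair(b, a)), pair(pair(e, b), pair(b, b))), NF(t₂) = e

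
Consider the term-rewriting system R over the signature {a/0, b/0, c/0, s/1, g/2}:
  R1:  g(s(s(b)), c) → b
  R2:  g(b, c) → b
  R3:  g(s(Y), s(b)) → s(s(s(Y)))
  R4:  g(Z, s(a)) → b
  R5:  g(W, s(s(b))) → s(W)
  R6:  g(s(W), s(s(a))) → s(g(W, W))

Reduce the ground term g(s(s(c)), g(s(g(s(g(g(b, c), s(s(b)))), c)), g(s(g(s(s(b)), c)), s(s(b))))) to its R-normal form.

s(s(s(c)))

1. g(s(s(c)), g(s(g(s(g(g(b, c), s(s(b)))), c)), g(s(g(s(s(b)), c)), s(s(b)))))  →  g(s(s(c)), g(s(g(s(s(g(b, c))), c)), g(s(g(s(s(b)), c)), s(s(b)))))   [R5 at 2.1.1.1.1]
2. g(s(s(c)), g(s(g(s(s(g(b, c))), c)), g(s(g(s(s(b)), c)), s(s(b)))))  →  g(s(s(c)), g(s(g(s(s(b)), c)), g(s(g(s(s(b)), c)), s(s(b)))))   [R2 at 2.1.1.1.1.1]
3. g(s(s(c)), g(s(g(s(s(b)), c)), g(s(g(s(s(b)), c)), s(s(b)))))  →  g(s(s(c)), g(s(b), g(s(g(s(s(b)), c)), s(s(b)))))   [R1 at 2.1.1]
4. g(s(s(c)), g(s(b), g(s(g(s(s(b)), c)), s(s(b)))))  →  g(s(s(c)), g(s(b), s(s(g(s(s(b)), c)))))   [R5 at 2.2]
5. g(s(s(c)), g(s(b), s(s(g(s(s(b)), c)))))  →  g(s(s(c)), g(s(b), s(s(b))))   [R1 at 2.2.1.1]
6. g(s(s(c)), g(s(b), s(s(b))))  →  g(s(s(c)), s(s(b)))   [R5 at 2]
7. g(s(s(c)), s(s(b)))  →  s(s(s(c)))   [R5 at ε]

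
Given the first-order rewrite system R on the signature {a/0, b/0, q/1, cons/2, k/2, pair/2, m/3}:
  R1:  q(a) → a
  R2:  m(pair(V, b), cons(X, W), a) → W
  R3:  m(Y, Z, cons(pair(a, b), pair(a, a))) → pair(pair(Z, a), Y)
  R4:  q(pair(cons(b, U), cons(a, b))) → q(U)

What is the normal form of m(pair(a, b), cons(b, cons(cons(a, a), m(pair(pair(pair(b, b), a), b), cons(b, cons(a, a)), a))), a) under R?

cons(cons(a, a), cons(a, a))

1. m(pair(a, b), cons(b, cons(cons(a, a), m(pair(pair(pair(b, b), a), b), cons(b, cons(a, a)), a))), a)  →  cons(cons(a, a), m(pair(pair(pair(b, b), a), b), cons(b, cons(a, a)), a))   [R2 at ε]
2. cons(cons(a, a), m(pair(pair(pair(b, b), a), b), cons(b, cons(a, a)), a))  →  cons(cons(a, a), cons(a, a))   [R2 at 2]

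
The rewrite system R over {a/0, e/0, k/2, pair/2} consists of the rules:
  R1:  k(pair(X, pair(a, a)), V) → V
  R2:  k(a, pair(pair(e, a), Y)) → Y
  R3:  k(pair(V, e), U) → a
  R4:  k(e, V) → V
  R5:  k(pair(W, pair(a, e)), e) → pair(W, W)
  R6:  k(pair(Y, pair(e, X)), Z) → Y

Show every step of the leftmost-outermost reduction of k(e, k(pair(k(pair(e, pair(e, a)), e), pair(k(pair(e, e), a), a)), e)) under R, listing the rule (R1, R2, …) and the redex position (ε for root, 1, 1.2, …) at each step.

1. k(e, k(pair(k(pair(e, pair(e, a)), e), pair(k(pair(e, e), a), a)), e))  →  k(pair(k(pair(e, pair(e, a)), e), pair(k(pair(e, e), a), a)), e)   [R4 at ε]
2. k(pair(k(pair(e, pair(e, a)), e), pair(k(pair(e, e), a), a)), e)  →  k(pair(e, pair(k(pair(e, e), a), a)), e)   [R6 at 1.1]
3. k(pair(e, pair(k(pair(e, e), a), a)), e)  →  k(pair(e, pair(a, a)), e)   [R3 at 1.2.1]
4. k(pair(e, pair(a, a)), e)  →  e   [R1 at ε]

e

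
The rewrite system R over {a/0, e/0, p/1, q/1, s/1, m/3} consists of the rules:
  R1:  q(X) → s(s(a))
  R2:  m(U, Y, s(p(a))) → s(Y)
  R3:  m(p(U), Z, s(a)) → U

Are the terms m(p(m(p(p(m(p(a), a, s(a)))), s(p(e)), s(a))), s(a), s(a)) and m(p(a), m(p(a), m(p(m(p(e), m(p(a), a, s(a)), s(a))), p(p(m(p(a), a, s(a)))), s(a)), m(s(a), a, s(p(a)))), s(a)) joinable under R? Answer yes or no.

no — NF(t₁) = p(a), NF(t₂) = a

Reduce t₁ = m(p(m(p(p(m(p(a), a, s(a)))), s(p(e)), s(a))), s(a), s(a)):
1. m(p(m(p(p(m(p(a), a, s(a)))), s(p(e)), s(a))), s(a), s(a))  →  m(p(p(m(p(a), a, s(a)))), s(p(e)), s(a))   [R3 at ε]
2. m(p(p(m(p(a), a, s(a)))), s(p(e)), s(a))  →  p(m(p(a), a, s(a)))   [R3 at ε]
3. p(m(p(a), a, s(a)))  →  p(a)   [R3 at 1]

Reduce t₂ = m(p(a), m(p(a), m(p(m(p(e), m(p(a), a, s(a)), s(a))), p(p(m(p(a), a, s(a)))), s(a)), m(s(a), a, s(p(a)))), s(a)):
1. m(p(a), m(p(a), m(p(m(p(e), m(p(a), a, s(a)), s(a))), p(p(m(p(a), a, s(a)))), s(a)), m(s(a), a, s(p(a)))), s(a))  →  a   [R3 at ε]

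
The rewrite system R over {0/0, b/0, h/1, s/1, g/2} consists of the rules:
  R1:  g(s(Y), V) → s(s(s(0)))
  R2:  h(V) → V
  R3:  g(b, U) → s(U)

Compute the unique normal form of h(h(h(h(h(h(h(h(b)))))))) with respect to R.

b

1. h(h(h(h(h(h(h(h(b))))))))  →  h(h(h(h(h(h(h(b)))))))   [R2 at ε]
2. h(h(h(h(h(h(h(b)))))))  →  h(h(h(h(h(h(b))))))   [R2 at ε]
3. h(h(h(h(h(h(b))))))  →  h(h(h(h(h(b)))))   [R2 at ε]
4. h(h(h(h(h(b)))))  →  h(h(h(h(b))))   [R2 at ε]
5. h(h(h(h(b))))  →  h(h(h(b)))   [R2 at ε]
6. h(h(h(b)))  →  h(h(b))   [R2 at ε]
7. h(h(b))  →  h(b)   [R2 at ε]
8. h(b)  →  b   [R2 at ε]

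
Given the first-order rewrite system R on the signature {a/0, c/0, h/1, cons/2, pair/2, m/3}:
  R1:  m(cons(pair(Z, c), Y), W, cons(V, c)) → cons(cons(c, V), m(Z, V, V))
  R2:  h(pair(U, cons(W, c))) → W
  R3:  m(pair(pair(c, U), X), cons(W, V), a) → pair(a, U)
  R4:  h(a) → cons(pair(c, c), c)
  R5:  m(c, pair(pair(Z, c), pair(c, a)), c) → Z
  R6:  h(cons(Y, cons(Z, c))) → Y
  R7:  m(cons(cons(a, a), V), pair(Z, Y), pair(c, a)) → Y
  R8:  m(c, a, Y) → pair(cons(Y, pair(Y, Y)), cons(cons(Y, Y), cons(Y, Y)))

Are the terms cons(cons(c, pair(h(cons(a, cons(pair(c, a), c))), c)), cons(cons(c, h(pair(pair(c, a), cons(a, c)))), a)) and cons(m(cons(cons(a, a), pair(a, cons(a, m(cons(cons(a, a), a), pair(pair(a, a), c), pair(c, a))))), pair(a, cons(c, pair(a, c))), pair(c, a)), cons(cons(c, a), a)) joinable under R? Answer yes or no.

Reduce t₁ = cons(cons(c, pair(h(cons(a, cons(pair(c, a), c))), c)), cons(cons(c, h(pair(pair(c, a), cons(a, c)))), a)):
1. cons(cons(c, pair(h(cons(a, cons(pair(c, a), c))), c)), cons(cons(c, h(pair(pair(c, a), cons(a, c)))), a))  →  cons(cons(c, pair(a, c)), cons(cons(c, h(pair(pair(c, a), cons(a, c)))), a))   [R6 at 1.2.1]
2. cons(cons(c, pair(a, c)), cons(cons(c, h(pair(pair(c, a), cons(a, c)))), a))  →  cons(cons(c, pair(a, c)), cons(cons(c, a), a))   [R2 at 2.1.2]

Reduce t₂ = cons(m(cons(cons(a, a), pair(a, cons(a, m(cons(cons(a, a), a), pair(pair(a, a), c), pair(c, a))))), pair(a, cons(c, pair(a, c))), pair(c, a)), cons(cons(c, a), a)):
1. cons(m(cons(cons(a, a), pair(a, cons(a, m(cons(cons(a, a), a), pair(pair(a, a), c), pair(c, a))))), pair(a, cons(c, pair(a, c))), pair(c, a)), cons(cons(c, a), a))  →  cons(cons(c, pair(a, c)), cons(cons(c, a), a))   [R7 at 1]

yes — NF(t₁) = cons(cons(c, pair(a, c)), cons(cons(c, a), a)), NF(t₂) = cons(cons(c, pair(a, c)), cons(cons(c, a), a))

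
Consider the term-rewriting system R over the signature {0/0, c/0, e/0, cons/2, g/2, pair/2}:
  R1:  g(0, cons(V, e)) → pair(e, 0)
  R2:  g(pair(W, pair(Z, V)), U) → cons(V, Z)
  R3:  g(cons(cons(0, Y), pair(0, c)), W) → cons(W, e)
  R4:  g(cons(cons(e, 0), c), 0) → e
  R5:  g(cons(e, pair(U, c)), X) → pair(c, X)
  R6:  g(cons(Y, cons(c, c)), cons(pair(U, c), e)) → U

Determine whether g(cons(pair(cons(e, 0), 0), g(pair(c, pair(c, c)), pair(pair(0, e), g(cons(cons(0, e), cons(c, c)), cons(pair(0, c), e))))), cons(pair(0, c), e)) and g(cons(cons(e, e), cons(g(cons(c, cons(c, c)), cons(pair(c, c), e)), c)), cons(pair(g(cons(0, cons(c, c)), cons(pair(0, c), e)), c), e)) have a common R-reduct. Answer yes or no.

yes — NF(t₁) = 0, NF(t₂) = 0

Reduce t₁ = g(cons(pair(cons(e, 0), 0), g(pair(c, pair(c, c)), pair(pair(0, e), g(cons(cons(0, e), cons(c, c)), cons(pair(0, c), e))))), cons(pair(0, c), e)):
1. g(cons(pair(cons(e, 0), 0), g(pair(c, pair(c, c)), pair(pair(0, e), g(cons(cons(0, e), cons(c, c)), cons(pair(0, c), e))))), cons(pair(0, c), e))  →  g(cons(pair(cons(e, 0), 0), cons(c, c)), cons(pair(0, c), e))   [R2 at 1.2]
2. g(cons(pair(cons(e, 0), 0), cons(c, c)), cons(pair(0, c), e))  →  0   [R6 at ε]

Reduce t₂ = g(cons(cons(e, e), cons(g(cons(c, cons(c, c)), cons(pair(c, c), e)), c)), cons(pair(g(cons(0, cons(c, c)), cons(pair(0, c), e)), c), e)):
1. g(cons(cons(e, e), cons(g(cons(c, cons(c, c)), cons(pair(c, c), e)), c)), cons(pair(g(cons(0, cons(c, c)), cons(pair(0, c), e)), c), e))  →  g(cons(cons(e, e), cons(c, c)), cons(pair(g(cons(0, cons(c, c)), cons(pair(0, c), e)), c), e))   [R6 at 1.2.1]
2. g(cons(cons(e, e), cons(c, c)), cons(pair(g(cons(0, cons(c, c)), cons(pair(0, c), e)), c), e))  →  g(cons(0, cons(c, c)), cons(pair(0, c), e))   [R6 at ε]
3. g(cons(0, cons(c, c)), cons(pair(0, c), e))  →  0   [R6 at ε]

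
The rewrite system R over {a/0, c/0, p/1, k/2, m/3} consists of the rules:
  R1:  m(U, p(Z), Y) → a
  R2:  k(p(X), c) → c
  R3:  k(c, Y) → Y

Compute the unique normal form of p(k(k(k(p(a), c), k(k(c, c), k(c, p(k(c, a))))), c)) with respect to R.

1. p(k(k(k(p(a), c), k(k(c, c), k(c, p(k(c, a))))), c))  →  p(k(k(c, k(k(c, c), k(c, p(k(c, a))))), c))   [R2 at 1.1.1]
2. p(k(k(c, k(k(c, c), k(c, p(k(c, a))))), c))  →  p(k(k(k(c, c), k(c, p(k(c, a)))), c))   [R3 at 1.1]
3. p(k(k(k(c, c), k(c, p(k(c, a)))), c))  →  p(k(k(c, k(c, p(k(c, a)))), c))   [R3 at 1.1.1]
4. p(k(k(c, k(c, p(k(c, a)))), c))  →  p(k(k(c, p(k(c, a))), c))   [R3 at 1.1]
5. p(k(k(c, p(k(c, a))), c))  →  p(k(p(k(c, a)), c))   [R3 at 1.1]
6. p(k(p(k(c, a)), c))  →  p(c)   [R2 at 1]

p(c)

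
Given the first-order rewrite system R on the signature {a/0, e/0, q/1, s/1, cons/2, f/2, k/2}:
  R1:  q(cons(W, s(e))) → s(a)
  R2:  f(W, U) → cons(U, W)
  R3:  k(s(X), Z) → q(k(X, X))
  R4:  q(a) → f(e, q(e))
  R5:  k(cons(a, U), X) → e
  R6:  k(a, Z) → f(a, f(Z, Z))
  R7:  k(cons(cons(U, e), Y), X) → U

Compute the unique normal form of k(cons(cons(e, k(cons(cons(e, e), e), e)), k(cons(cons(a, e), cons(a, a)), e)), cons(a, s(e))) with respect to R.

1. k(cons(cons(e, k(cons(cons(e, e), e), e)), k(cons(cons(a, e), cons(a, a)), e)), cons(a, s(e)))  →  k(cons(cons(e, e), k(cons(cons(a, e), cons(a, a)), e)), cons(a, s(e)))   [R7 at 1.1.2]
2. k(cons(cons(e, e), k(cons(cons(a, e), cons(a, a)), e)), cons(a, s(e)))  →  e   [R7 at ε]

e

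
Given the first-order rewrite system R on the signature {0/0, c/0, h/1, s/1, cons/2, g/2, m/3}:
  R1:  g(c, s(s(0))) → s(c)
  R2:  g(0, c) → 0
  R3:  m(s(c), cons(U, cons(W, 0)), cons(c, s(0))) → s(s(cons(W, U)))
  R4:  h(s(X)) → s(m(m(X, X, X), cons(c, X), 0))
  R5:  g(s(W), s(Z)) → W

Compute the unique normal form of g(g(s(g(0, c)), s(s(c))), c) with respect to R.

1. g(g(s(g(0, c)), s(s(c))), c)  →  g(g(0, c), c)   [R5 at 1]
2. g(g(0, c), c)  →  g(0, c)   [R2 at 1]
3. g(0, c)  →  0   [R2 at ε]

0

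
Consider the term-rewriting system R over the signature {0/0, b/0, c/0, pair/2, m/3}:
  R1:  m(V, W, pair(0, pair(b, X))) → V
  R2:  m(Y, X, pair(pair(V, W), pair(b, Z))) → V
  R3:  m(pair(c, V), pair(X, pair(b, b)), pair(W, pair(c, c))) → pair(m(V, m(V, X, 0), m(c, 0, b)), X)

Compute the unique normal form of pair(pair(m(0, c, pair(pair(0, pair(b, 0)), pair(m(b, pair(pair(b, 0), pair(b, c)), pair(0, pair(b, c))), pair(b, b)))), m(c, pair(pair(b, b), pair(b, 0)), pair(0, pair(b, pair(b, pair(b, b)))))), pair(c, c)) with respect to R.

1. pair(pair(m(0, c, pair(pair(0, pair(b, 0)), pair(m(b, pair(pair(b, 0), pair(b, c)), pair(0, pair(b, c))), pair(b, b)))), m(c, pair(pair(b, b), pair(b, 0)), pair(0, pair(b, pair(b, pair(b, b)))))), pair(c, c))  →  pair(pair(m(0, c, pair(pair(0, pair(b, 0)), pair(b, pair(b, b)))), m(c, pair(pair(b, b), pair(b, 0)), pair(0, pair(b, pair(b, pair(b, b)))))), pair(c, c))   [R1 at 1.1.3.2.1]
2. pair(pair(m(0, c, pair(pair(0, pair(b, 0)), pair(b, pair(b, b)))), m(c, pair(pair(b, b), pair(b, 0)), pair(0, pair(b, pair(b, pair(b, b)))))), pair(c, c))  →  pair(pair(0, m(c, pair(pair(b, b), pair(b, 0)), pair(0, pair(b, pair(b, pair(b, b)))))), pair(c, c))   [R2 at 1.1]
3. pair(pair(0, m(c, pair(pair(b, b), pair(b, 0)), pair(0, pair(b, pair(b, pair(b, b)))))), pair(c, c))  →  pair(pair(0, c), pair(c, c))   [R1 at 1.2]

pair(pair(0, c), pair(c, c))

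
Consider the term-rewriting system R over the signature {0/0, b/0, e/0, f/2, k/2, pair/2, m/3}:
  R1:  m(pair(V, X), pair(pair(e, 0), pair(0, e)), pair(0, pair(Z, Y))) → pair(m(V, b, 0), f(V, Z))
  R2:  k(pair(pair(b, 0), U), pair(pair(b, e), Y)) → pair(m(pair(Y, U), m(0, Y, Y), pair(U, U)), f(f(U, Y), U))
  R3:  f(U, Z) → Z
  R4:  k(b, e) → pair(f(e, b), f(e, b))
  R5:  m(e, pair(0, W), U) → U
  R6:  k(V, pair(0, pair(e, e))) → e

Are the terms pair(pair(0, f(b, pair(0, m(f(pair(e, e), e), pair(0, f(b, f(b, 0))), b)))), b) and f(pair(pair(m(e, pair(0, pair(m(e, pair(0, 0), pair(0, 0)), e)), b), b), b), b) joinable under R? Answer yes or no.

no — NF(t₁) = pair(pair(0, pair(0, b)), b), NF(t₂) = b

Reduce t₁ = pair(pair(0, f(b, pair(0, m(f(pair(e, e), e), pair(0, f(b, f(b, 0))), b)))), b):
1. pair(pair(0, f(b, pair(0, m(f(pair(e, e), e), pair(0, f(b, f(b, 0))), b)))), b)  →  pair(pair(0, pair(0, m(f(pair(e, e), e), pair(0, f(b, f(b, 0))), b))), b)   [R3 at 1.2]
2. pair(pair(0, pair(0, m(f(pair(e, e), e), pair(0, f(b, f(b, 0))), b))), b)  →  pair(pair(0, pair(0, m(e, pair(0, f(b, f(b, 0))), b))), b)   [R3 at 1.2.2.1]
3. pair(pair(0, pair(0, m(e, pair(0, f(b, f(b, 0))), b))), b)  →  pair(pair(0, pair(0, b)), b)   [R5 at 1.2.2]

Reduce t₂ = f(pair(pair(m(e, pair(0, pair(m(e, pair(0, 0), pair(0, 0)), e)), b), b), b), b):
1. f(pair(pair(m(e, pair(0, pair(m(e, pair(0, 0), pair(0, 0)), e)), b), b), b), b)  →  b   [R3 at ε]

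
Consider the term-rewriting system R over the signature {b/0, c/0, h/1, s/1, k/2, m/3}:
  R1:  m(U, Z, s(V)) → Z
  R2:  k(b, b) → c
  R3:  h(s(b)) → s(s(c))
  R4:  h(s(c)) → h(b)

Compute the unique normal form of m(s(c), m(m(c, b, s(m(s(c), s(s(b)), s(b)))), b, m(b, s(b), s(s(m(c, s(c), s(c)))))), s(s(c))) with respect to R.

b

1. m(s(c), m(m(c, b, s(m(s(c), s(s(b)), s(b)))), b, m(b, s(b), s(s(m(c, s(c), s(c)))))), s(s(c)))  →  m(m(c, b, s(m(s(c), s(s(b)), s(b)))), b, m(b, s(b), s(s(m(c, s(c), s(c))))))   [R1 at ε]
2. m(m(c, b, s(m(s(c), s(s(b)), s(b)))), b, m(b, s(b), s(s(m(c, s(c), s(c))))))  →  m(b, b, m(b, s(b), s(s(m(c, s(c), s(c))))))   [R1 at 1]
3. m(b, b, m(b, s(b), s(s(m(c, s(c), s(c))))))  →  m(b, b, s(b))   [R1 at 3]
4. m(b, b, s(b))  →  b   [R1 at ε]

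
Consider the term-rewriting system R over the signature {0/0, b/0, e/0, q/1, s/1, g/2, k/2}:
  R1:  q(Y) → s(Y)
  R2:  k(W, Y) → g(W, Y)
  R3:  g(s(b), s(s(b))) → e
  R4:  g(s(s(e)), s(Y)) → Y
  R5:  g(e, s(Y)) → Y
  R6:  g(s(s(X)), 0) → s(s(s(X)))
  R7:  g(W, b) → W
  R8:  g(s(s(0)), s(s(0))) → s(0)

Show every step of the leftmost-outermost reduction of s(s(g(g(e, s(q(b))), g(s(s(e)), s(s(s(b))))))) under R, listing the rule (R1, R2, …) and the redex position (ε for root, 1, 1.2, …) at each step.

1. s(s(g(g(e, s(q(b))), g(s(s(e)), s(s(s(b)))))))  →  s(s(g(q(b), g(s(s(e)), s(s(s(b)))))))   [R5 at 1.1.1]
2. s(s(g(q(b), g(s(s(e)), s(s(s(b)))))))  →  s(s(g(s(b), g(s(s(e)), s(s(s(b)))))))   [R1 at 1.1.1]
3. s(s(g(s(b), g(s(s(e)), s(s(s(b)))))))  →  s(s(g(s(b), s(s(b)))))   [R4 at 1.1.2]
4. s(s(g(s(b), s(s(b)))))  →  s(s(e))   [R3 at 1.1]

s(s(e))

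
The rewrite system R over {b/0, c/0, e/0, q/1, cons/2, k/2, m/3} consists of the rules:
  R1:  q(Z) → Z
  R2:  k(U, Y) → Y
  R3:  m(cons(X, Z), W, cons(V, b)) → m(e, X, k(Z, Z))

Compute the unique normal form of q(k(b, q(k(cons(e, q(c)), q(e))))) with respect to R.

1. q(k(b, q(k(cons(e, q(c)), q(e)))))  →  k(b, q(k(cons(e, q(c)), q(e))))   [R1 at ε]
2. k(b, q(k(cons(e, q(c)), q(e))))  →  q(k(cons(e, q(c)), q(e)))   [R2 at ε]
3. q(k(cons(e, q(c)), q(e)))  →  k(cons(e, q(c)), q(e))   [R1 at ε]
4. k(cons(e, q(c)), q(e))  →  q(e)   [R2 at ε]
5. q(e)  →  e   [R1 at ε]

e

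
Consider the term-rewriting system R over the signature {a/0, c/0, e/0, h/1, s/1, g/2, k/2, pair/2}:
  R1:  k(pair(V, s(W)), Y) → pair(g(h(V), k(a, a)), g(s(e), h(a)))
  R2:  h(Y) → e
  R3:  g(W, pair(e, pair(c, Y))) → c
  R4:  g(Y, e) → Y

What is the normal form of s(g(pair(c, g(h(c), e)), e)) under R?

1. s(g(pair(c, g(h(c), e)), e))  →  s(pair(c, g(h(c), e)))   [R4 at 1]
2. s(pair(c, g(h(c), e)))  →  s(pair(c, h(c)))   [R4 at 1.2]
3. s(pair(c, h(c)))  →  s(pair(c, e))   [R2 at 1.2]

s(pair(c, e))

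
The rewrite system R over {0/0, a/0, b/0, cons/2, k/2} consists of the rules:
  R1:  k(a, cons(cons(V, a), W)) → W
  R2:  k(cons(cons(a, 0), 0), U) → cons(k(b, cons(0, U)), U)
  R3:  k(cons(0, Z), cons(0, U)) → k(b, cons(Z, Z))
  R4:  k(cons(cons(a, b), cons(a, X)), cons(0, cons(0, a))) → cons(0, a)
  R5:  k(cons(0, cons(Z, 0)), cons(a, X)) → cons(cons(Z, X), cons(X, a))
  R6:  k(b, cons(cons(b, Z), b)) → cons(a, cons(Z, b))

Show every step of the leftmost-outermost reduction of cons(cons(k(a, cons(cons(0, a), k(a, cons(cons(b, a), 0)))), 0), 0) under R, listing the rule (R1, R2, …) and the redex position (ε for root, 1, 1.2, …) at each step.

1. cons(cons(k(a, cons(cons(0, a), k(a, cons(cons(b, a), 0)))), 0), 0)  →  cons(cons(k(a, cons(cons(b, a), 0)), 0), 0)   [R1 at 1.1]
2. cons(cons(k(a, cons(cons(b, a), 0)), 0), 0)  →  cons(cons(0, 0), 0)   [R1 at 1.1]

cons(cons(0, 0), 0)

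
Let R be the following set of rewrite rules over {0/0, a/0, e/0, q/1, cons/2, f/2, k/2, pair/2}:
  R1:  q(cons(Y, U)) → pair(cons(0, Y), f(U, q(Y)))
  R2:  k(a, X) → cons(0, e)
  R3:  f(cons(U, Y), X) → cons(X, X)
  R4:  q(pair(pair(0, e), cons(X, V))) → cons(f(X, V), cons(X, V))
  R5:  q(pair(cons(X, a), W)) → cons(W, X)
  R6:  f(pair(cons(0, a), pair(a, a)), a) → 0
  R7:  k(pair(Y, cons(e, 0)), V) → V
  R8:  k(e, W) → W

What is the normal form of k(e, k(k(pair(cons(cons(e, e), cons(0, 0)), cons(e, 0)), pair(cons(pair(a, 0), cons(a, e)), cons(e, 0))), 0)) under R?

1. k(e, k(k(pair(cons(cons(e, e), cons(0, 0)), cons(e, 0)), pair(cons(pair(a, 0), cons(a, e)), cons(e, 0))), 0))  →  k(k(pair(cons(cons(e, e), cons(0, 0)), cons(e, 0)), pair(cons(pair(a, 0), cons(a, e)), cons(e, 0))), 0)   [R8 at ε]
2. k(k(pair(cons(cons(e, e), cons(0, 0)), cons(e, 0)), pair(cons(pair(a, 0), cons(a, e)), cons(e, 0))), 0)  →  k(pair(cons(pair(a, 0), cons(a, e)), cons(e, 0)), 0)   [R7 at 1]
3. k(pair(cons(pair(a, 0), cons(a, e)), cons(e, 0)), 0)  →  0   [R7 at ε]

0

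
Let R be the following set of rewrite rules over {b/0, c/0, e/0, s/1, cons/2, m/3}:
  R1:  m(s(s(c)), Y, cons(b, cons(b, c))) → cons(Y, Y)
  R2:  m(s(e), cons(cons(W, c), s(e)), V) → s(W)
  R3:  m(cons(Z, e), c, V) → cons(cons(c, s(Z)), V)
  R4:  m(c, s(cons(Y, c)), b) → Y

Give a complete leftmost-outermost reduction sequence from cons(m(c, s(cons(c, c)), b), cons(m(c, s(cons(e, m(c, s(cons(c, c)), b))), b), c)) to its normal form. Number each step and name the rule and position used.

cons(c, cons(e, c))

1. cons(m(c, s(cons(c, c)), b), cons(m(c, s(cons(e, m(c, s(cons(c, c)), b))), b), c))  →  cons(c, cons(m(c, s(cons(e, m(c, s(cons(c, c)), b))), b), c))   [R4 at 1]
2. cons(c, cons(m(c, s(cons(e, m(c, s(cons(c, c)), b))), b), c))  →  cons(c, cons(m(c, s(cons(e, c)), b), c))   [R4 at 2.1.2.1.2]
3. cons(c, cons(m(c, s(cons(e, c)), b), c))  →  cons(c, cons(e, c))   [R4 at 2.1]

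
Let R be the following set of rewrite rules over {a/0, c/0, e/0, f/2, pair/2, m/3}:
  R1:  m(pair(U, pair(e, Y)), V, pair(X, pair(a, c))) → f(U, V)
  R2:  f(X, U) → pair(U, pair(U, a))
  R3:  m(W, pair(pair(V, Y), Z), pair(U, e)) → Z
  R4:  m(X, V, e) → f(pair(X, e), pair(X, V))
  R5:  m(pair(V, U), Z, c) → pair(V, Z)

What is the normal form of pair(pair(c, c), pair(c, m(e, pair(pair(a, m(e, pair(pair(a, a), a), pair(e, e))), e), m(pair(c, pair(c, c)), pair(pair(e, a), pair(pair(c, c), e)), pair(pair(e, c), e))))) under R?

pair(pair(c, c), pair(c, e))

1. pair(pair(c, c), pair(c, m(e, pair(pair(a, m(e, pair(pair(a, a), a), pair(e, e))), e), m(pair(c, pair(c, c)), pair(pair(e, a), pair(pair(c, c), e)), pair(pair(e, c), e)))))  →  pair(pair(c, c), pair(c, m(e, pair(pair(a, a), e), m(pair(c, pair(c, c)), pair(pair(e, a), pair(pair(c, c), e)), pair(pair(e, c), e)))))   [R3 at 2.2.2.1.2]
2. pair(pair(c, c), pair(c, m(e, pair(pair(a, a), e), m(pair(c, pair(c, c)), pair(pair(e, a), pair(pair(c, c), e)), pair(pair(e, c), e)))))  →  pair(pair(c, c), pair(c, m(e, pair(pair(a, a), e), pair(pair(c, c), e))))   [R3 at 2.2.3]
3. pair(pair(c, c), pair(c, m(e, pair(pair(a, a), e), pair(pair(c, c), e))))  →  pair(pair(c, c), pair(c, e))   [R3 at 2.2]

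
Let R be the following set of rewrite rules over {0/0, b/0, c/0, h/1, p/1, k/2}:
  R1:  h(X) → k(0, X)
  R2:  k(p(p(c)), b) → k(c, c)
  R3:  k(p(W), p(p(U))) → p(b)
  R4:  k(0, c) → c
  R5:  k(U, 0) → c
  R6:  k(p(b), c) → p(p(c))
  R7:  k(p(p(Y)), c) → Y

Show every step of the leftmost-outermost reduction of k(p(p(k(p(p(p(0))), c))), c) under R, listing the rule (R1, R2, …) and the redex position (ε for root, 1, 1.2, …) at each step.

1. k(p(p(k(p(p(p(0))), c))), c)  →  k(p(p(p(0))), c)   [R7 at ε]
2. k(p(p(p(0))), c)  →  p(0)   [R7 at ε]

p(0)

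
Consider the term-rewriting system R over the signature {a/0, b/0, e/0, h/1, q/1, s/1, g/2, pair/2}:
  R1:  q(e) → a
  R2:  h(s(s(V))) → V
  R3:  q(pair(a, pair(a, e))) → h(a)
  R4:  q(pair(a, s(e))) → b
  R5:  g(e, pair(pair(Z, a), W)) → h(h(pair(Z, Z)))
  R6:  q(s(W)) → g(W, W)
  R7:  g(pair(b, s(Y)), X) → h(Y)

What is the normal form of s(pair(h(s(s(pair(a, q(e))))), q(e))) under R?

1. s(pair(h(s(s(pair(a, q(e))))), q(e)))  →  s(pair(pair(a, q(e)), q(e)))   [R2 at 1.1]
2. s(pair(pair(a, q(e)), q(e)))  →  s(pair(pair(a, a), q(e)))   [R1 at 1.1.2]
3. s(pair(pair(a, a), q(e)))  →  s(pair(pair(a, a), a))   [R1 at 1.2]

s(pair(pair(a, a), a))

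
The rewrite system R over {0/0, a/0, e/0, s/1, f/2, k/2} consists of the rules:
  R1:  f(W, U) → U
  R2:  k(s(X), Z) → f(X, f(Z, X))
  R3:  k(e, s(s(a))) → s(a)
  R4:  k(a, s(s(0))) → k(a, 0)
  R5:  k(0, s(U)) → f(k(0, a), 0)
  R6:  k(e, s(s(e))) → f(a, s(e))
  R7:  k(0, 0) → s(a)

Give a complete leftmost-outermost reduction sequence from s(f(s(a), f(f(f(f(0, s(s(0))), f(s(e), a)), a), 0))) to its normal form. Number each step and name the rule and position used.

1. s(f(s(a), f(f(f(f(0, s(s(0))), f(s(e), a)), a), 0)))  →  s(f(f(f(f(0, s(s(0))), f(s(e), a)), a), 0))   [R1 at 1]
2. s(f(f(f(f(0, s(s(0))), f(s(e), a)), a), 0))  →  s(0)   [R1 at 1]

s(0)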